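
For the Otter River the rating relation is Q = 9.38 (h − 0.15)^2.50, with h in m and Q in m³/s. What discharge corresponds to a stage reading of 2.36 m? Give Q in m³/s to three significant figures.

Q = 9.38 × (2.36 − 0.15)^2.50 = 9.38 × 2.21^2.50 = 68.11 m³/s

68.1 m³/s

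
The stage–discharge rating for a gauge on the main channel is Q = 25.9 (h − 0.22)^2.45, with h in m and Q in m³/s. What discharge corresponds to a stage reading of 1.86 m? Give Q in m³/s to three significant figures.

87.0 m³/s

Q = 25.9 × (1.86 − 0.22)^2.45 = 25.9 × 1.64^2.45 = 87.03 m³/s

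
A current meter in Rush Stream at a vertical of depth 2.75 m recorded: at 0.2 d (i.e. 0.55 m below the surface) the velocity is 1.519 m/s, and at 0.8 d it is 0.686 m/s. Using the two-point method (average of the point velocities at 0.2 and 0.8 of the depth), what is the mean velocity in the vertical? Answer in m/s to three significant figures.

v̄ = (1.519 + 0.686) / 2 = 1.103 m/s

1.10 m/s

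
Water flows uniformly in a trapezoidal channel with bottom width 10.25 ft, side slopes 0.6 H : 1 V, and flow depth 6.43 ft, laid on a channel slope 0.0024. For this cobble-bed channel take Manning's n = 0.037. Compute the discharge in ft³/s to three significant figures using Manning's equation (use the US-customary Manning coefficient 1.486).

419 ft³/s

A = (b + z·y)·y = (10.25 + 0.6×6.43)×6.43 = 90.71 ft²
P = b + 2y√(1+z²) = 10.25 + 2×6.43×√(1+0.6²) = 25.25 ft
R = A/P = 90.71/25.25 = 3.593 ft
Q = (1.486/n)·A·R^(2/3)·S^(1/2) = (1.486/0.037) × 90.71 × 3.593^(2/3) × 0.0024^(1/2) = 418.7 ft³/s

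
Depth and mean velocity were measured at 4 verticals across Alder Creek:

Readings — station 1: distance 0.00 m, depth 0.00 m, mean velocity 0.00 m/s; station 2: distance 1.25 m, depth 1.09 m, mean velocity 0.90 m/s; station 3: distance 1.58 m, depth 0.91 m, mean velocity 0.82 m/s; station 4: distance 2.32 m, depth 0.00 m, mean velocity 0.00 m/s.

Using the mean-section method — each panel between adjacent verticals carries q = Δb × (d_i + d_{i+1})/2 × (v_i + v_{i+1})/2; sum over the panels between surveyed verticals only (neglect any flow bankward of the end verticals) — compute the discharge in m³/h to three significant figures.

2620 m³/h

Panel 1-2: Δb = 1.25 m, d̄ = (0.00+1.09)/2 = 0.545, v̄ = (0.00+0.90)/2 = 0.45 → q = 1.25×0.545×0.45 = 0.3066 m³/s
Panel 2-3: Δb = 0.33 m, d̄ = (1.09+0.91)/2 = 1, v̄ = (0.90+0.82)/2 = 0.86 → q = 0.33×1×0.86 = 0.2838 m³/s
Panel 3-4: Δb = 0.74 m, d̄ = (0.91+0.00)/2 = 0.455, v̄ = (0.82+0.00)/2 = 0.41 → q = 0.74×0.455×0.41 = 0.1380 m³/s
Q = Σ q = 0.7284 m³/s
= 0.7284 × 3600 = 2622 m³/h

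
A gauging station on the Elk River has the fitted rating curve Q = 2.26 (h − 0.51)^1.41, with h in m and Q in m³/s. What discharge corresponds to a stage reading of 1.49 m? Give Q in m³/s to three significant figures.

2.20 m³/s

Q = 2.26 × (1.49 − 0.51)^1.41 = 2.26 × 0.98^1.41 = 2.197 m³/s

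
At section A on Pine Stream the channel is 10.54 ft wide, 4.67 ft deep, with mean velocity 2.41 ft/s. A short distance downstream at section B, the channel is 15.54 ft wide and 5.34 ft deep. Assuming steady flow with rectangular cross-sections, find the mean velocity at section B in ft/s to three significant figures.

1.43 ft/s

Q = A₁V₁ = (10.54×4.67) × 2.41 = 118.6 ft³/s
A₂ = 15.54 × 5.34 = 82.98 ft²
V₂ = Q/A₂ = 118.6/82.98 = 1.429 ft/s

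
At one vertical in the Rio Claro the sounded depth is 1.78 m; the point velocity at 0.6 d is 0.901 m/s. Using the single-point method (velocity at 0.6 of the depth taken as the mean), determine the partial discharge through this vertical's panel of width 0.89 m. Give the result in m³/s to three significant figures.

1.43 m³/s

v̄ = v₀.₆ = 0.901 m/s
q = v̄ × d × w = 0.9010 × 1.78 × 0.89 = 1.427 m³/s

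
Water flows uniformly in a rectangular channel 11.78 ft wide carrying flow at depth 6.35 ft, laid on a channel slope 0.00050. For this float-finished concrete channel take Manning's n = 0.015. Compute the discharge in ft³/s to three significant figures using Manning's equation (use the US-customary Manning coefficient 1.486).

A = b·y = 11.78 × 6.35 = 74.80 ft²
P = b + 2y = 11.78 + 2×6.35 = 24.48 ft
R = A/P = 74.80/24.48 = 3.056 ft
Q = (1.486/n)·A·R^(2/3)·S^(1/2) = (1.486/0.015) × 74.80 × 3.056^(2/3) × 0.00050^(1/2) = 348.9 ft³/s

349 ft³/s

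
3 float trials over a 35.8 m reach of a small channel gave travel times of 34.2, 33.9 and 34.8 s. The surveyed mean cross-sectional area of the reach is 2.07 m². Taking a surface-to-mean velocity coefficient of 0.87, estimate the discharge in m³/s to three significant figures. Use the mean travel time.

1.88 m³/s

t̄ = (34.2 + 33.9 + 34.8) / 3 = 34.3 s
v_surface = L / t̄ = 35.8 / 34.3 = 1.044 m/s
v_mean = 0.87 × 1.044 = 0.9080 m/s
Q = A × v_mean = 2.07 × 0.9080 = 1.880 m³/s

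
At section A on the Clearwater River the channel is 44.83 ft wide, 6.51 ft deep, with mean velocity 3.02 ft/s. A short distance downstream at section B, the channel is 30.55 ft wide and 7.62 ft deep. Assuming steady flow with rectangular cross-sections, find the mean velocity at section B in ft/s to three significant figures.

Q = A₁V₁ = (44.83×6.51) × 3.02 = 881.4 ft³/s
A₂ = 30.55 × 7.62 = 232.8 ft²
V₂ = Q/A₂ = 881.4/232.8 = 3.786 ft/s

3.79 ft/s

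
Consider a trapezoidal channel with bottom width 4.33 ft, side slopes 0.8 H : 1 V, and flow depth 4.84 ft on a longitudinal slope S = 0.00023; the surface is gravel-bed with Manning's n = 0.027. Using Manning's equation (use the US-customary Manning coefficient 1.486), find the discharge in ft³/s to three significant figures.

59.0 ft³/s

A = (b + z·y)·y = (4.33 + 0.8×4.84)×4.84 = 39.70 ft²
P = b + 2y√(1+z²) = 4.33 + 2×4.84×√(1+0.8²) = 16.73 ft
R = A/P = 39.70/16.73 = 2.373 ft
Q = (1.486/n)·A·R^(2/3)·S^(1/2) = (1.486/0.027) × 39.70 × 2.373^(2/3) × 0.00023^(1/2) = 58.96 ft³/s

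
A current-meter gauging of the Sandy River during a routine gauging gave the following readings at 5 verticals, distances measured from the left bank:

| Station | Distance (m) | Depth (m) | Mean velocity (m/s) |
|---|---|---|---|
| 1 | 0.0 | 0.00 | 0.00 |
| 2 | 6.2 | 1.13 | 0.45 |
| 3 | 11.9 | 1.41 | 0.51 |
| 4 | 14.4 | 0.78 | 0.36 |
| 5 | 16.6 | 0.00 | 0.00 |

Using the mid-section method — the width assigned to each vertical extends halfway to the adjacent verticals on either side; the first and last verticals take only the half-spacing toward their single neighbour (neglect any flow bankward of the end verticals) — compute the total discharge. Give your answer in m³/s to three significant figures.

w_2 = (11.9 − 0.0)/2 = 5.95 m; q_2 = 0.45 × 1.13 × 5.95 = 3.026 m³/s
w_3 = (14.4 − 6.2)/2 = 4.1 m; q_3 = 0.51 × 1.41 × 4.1 = 2.948 m³/s
w_4 = (16.6 − 11.9)/2 = 2.35 m; q_4 = 0.36 × 0.78 × 2.35 = 0.6599 m³/s
Stations 1, 5 contribute zero (depth or velocity is 0).
Q = Σ qᵢ = 6.634 m³/s

6.63 m³/s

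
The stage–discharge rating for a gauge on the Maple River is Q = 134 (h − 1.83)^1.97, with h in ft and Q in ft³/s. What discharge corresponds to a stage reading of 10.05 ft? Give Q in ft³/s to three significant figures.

Q = 134 × (10.05 − 1.83)^1.97 = 134 × 8.22^1.97 = 8500 ft³/s

8500 ft³/s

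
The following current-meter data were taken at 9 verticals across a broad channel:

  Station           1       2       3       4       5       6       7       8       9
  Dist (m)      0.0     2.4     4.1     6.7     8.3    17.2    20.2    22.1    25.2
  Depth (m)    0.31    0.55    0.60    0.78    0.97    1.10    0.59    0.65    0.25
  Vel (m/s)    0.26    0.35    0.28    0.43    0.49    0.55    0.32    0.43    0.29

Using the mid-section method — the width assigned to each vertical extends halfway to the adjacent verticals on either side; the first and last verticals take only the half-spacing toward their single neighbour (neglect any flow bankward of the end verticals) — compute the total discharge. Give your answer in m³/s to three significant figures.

w_1 = (2.4 − 0.0)/2 = 1.2 m; q_1 = 0.26 × 0.31 × 1.2 = 0.09672 m³/s
w_2 = (4.1 − 0.0)/2 = 2.05 m; q_2 = 0.35 × 0.55 × 2.05 = 0.3946 m³/s
w_3 = (6.7 − 2.4)/2 = 2.15 m; q_3 = 0.28 × 0.60 × 2.15 = 0.3612 m³/s
w_4 = (8.3 − 4.1)/2 = 2.1 m; q_4 = 0.43 × 0.78 × 2.1 = 0.7043 m³/s
w_5 = (17.2 − 6.7)/2 = 5.25 m; q_5 = 0.49 × 0.97 × 5.25 = 2.495 m³/s
w_6 = (20.2 − 8.3)/2 = 5.95 m; q_6 = 0.55 × 1.10 × 5.95 = 3.600 m³/s
w_7 = (22.1 − 17.2)/2 = 2.45 m; q_7 = 0.32 × 0.59 × 2.45 = 0.4626 m³/s
w_8 = (25.2 − 20.2)/2 = 2.5 m; q_8 = 0.43 × 0.65 × 2.5 = 0.6988 m³/s
w_9 = (25.2 − 22.1)/2 = 1.55 m; q_9 = 0.29 × 0.25 × 1.55 = 0.1124 m³/s
Q = Σ qᵢ = 8.926 m³/s

8.93 m³/s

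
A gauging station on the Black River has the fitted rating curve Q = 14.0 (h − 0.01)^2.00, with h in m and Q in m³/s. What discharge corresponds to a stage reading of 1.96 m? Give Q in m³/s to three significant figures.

Q = 14.0 × (1.96 − 0.01)^2.00 = 14.0 × 1.95^2.00 = 53.24 m³/s

53.2 m³/s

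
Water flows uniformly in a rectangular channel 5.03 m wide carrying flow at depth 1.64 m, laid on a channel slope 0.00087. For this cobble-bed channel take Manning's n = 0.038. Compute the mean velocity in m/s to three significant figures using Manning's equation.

0.772 m/s

A = b·y = 5.03 × 1.64 = 8.249 m²
P = b + 2y = 5.03 + 2×1.64 = 8.310 m
R = A/P = 8.249/8.310 = 0.9927 m
Q = (1/n)·A·R^(2/3)·S^(1/2) = (1/0.038) × 8.249 × 0.9927^(2/3) × 0.00087^(1/2) = 6.372 m³/s
V = Q/A = 6.372/8.249 = 0.7724 m/s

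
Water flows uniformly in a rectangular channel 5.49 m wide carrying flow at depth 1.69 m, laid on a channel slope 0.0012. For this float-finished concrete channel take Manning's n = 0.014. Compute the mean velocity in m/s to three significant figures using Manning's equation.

A = b·y = 5.49 × 1.69 = 9.278 m²
P = b + 2y = 5.49 + 2×1.69 = 8.870 m
R = A/P = 9.278/8.870 = 1.046 m
Q = (1/n)·A·R^(2/3)·S^(1/2) = (1/0.014) × 9.278 × 1.046^(2/3) × 0.0012^(1/2) = 23.66 m³/s
V = Q/A = 23.66/9.278 = 2.550 m/s

2.55 m/s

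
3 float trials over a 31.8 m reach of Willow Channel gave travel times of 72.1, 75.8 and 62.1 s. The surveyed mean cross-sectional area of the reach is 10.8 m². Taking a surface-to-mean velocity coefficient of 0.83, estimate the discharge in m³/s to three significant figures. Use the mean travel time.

4.07 m³/s

t̄ = (72.1 + 75.8 + 62.1) / 3 = 70 s
v_surface = L / t̄ = 31.8 / 70 = 0.4543 m/s
v_mean = 0.83 × 0.4543 = 0.3771 m/s
Q = A × v_mean = 10.8 × 0.3771 = 4.072 m³/s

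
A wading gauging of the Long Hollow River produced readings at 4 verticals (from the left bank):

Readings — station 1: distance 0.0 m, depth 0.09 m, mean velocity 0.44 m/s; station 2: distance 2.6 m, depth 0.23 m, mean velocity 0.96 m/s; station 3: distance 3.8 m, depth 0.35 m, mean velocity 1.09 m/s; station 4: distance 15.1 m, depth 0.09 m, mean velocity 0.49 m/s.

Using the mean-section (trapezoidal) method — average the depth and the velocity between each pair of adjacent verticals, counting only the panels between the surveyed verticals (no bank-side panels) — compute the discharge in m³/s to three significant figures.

Panel 1-2: Δb = 2.6 m, d̄ = (0.09+0.23)/2 = 0.16, v̄ = (0.44+0.96)/2 = 0.7 → q = 2.6×0.16×0.7 = 0.2912 m³/s
Panel 2-3: Δb = 1.2 m, d̄ = (0.23+0.35)/2 = 0.29, v̄ = (0.96+1.09)/2 = 1.025 → q = 1.2×0.29×1.025 = 0.3567 m³/s
Panel 3-4: Δb = 11.3 m, d̄ = (0.35+0.09)/2 = 0.22, v̄ = (1.09+0.49)/2 = 0.79 → q = 11.3×0.22×0.79 = 1.964 m³/s
Q = Σ q = 2.612 m³/s

2.61 m³/s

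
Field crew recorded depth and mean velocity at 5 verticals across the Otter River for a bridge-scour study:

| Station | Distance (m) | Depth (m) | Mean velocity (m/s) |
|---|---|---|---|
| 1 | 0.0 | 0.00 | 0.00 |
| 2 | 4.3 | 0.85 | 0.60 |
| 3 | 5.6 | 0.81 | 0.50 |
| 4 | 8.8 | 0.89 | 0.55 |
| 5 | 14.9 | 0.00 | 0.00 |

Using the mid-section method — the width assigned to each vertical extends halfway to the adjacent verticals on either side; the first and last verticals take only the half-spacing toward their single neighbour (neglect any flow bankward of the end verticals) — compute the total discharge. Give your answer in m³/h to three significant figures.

w_2 = (5.6 − 0.0)/2 = 2.8 m; q_2 = 0.60 × 0.85 × 2.8 = 1.428 m³/s
w_3 = (8.8 − 4.3)/2 = 2.25 m; q_3 = 0.50 × 0.81 × 2.25 = 0.9113 m³/s
w_4 = (14.9 − 5.6)/2 = 4.65 m; q_4 = 0.55 × 0.89 × 4.65 = 2.276 m³/s
Stations 1, 5 contribute zero (depth or velocity is 0).
Q = Σ qᵢ = 4.615 m³/s
= 4.615 × 3600 = 16620 m³/h

16600 m³/h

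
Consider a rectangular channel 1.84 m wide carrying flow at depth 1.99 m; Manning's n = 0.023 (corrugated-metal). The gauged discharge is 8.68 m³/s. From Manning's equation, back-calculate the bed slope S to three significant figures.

A = b·y = 1.84 × 1.99 = 3.662 m²
P = b + 2y = 1.84 + 2×1.99 = 5.820 m
R = A/P = 3.662/5.820 = 0.6291 m
S = (Q·n / (1·A·R^(2/3)))² = (8.68×0.023 / (1×3.662×0.7342))² = 0.005514

0.00551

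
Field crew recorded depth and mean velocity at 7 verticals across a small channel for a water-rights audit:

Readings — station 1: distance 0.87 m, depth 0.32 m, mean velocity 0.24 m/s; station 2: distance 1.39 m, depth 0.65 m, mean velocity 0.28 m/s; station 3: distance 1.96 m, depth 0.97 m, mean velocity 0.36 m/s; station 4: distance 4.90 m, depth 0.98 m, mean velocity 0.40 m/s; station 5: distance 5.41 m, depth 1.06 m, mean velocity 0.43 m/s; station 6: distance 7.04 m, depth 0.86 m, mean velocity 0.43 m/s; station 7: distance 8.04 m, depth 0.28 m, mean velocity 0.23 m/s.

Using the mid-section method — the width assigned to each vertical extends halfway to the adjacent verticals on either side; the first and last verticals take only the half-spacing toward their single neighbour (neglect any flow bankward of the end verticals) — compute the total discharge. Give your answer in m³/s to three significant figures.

w_1 = (1.39 − 0.87)/2 = 0.26 m; q_1 = 0.24 × 0.32 × 0.26 = 0.01997 m³/s
w_2 = (1.96 − 0.87)/2 = 0.545 m; q_2 = 0.28 × 0.65 × 0.545 = 0.09919 m³/s
w_3 = (4.90 − 1.39)/2 = 1.755 m; q_3 = 0.36 × 0.97 × 1.755 = 0.6128 m³/s
w_4 = (5.41 − 1.96)/2 = 1.725 m; q_4 = 0.40 × 0.98 × 1.725 = 0.6762 m³/s
w_5 = (7.04 − 4.90)/2 = 1.07 m; q_5 = 0.43 × 1.06 × 1.07 = 0.4877 m³/s
w_6 = (8.04 − 5.41)/2 = 1.315 m; q_6 = 0.43 × 0.86 × 1.315 = 0.4863 m³/s
w_7 = (8.04 − 7.04)/2 = 0.5 m; q_7 = 0.23 × 0.28 × 0.5 = 0.03220 m³/s
Q = Σ qᵢ = 2.414 m³/s

2.41 m³/s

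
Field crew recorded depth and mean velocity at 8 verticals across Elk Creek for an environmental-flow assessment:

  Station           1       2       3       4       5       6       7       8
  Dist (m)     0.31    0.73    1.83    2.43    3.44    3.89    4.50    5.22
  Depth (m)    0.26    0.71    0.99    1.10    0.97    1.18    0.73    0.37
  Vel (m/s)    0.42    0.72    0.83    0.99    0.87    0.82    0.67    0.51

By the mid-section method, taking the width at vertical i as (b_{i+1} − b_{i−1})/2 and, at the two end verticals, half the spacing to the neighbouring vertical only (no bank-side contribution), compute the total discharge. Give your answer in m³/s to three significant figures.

w_1 = (0.73 − 0.31)/2 = 0.21 m; q_1 = 0.42 × 0.26 × 0.21 = 0.02293 m³/s
w_2 = (1.83 − 0.31)/2 = 0.76 m; q_2 = 0.72 × 0.71 × 0.76 = 0.3885 m³/s
w_3 = (2.43 − 0.73)/2 = 0.85 m; q_3 = 0.83 × 0.99 × 0.85 = 0.6984 m³/s
w_4 = (3.44 − 1.83)/2 = 0.805 m; q_4 = 0.99 × 1.10 × 0.805 = 0.8766 m³/s
w_5 = (3.89 − 2.43)/2 = 0.73 m; q_5 = 0.87 × 0.97 × 0.73 = 0.6160 m³/s
w_6 = (4.50 − 3.44)/2 = 0.53 m; q_6 = 0.82 × 1.18 × 0.53 = 0.5128 m³/s
w_7 = (5.22 − 3.89)/2 = 0.665 m; q_7 = 0.67 × 0.73 × 0.665 = 0.3253 m³/s
w_8 = (5.22 − 4.50)/2 = 0.36 m; q_8 = 0.51 × 0.37 × 0.36 = 0.06793 m³/s
Q = Σ qᵢ = 3.509 m³/s

3.51 m³/s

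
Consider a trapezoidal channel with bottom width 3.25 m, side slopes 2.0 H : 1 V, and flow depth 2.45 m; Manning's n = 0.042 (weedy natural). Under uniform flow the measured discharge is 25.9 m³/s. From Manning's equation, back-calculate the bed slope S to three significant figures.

0.00189

A = (b + z·y)·y = (3.25 + 2.0×2.45)×2.45 = 19.97 m²
P = b + 2y√(1+z²) = 3.25 + 2×2.45×√(1+2.0²) = 14.21 m
R = A/P = 19.97/14.21 = 1.405 m
S = (Q·n / (1·A·R^(2/3)))² = (25.9×0.042 / (1×19.97×1.255))² = 0.001885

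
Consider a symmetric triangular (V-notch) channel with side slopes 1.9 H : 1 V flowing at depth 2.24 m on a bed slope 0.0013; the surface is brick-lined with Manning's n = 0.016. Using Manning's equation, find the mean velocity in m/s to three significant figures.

2.24 m/s

A = z·y² = 1.9×2.24² = 9.533 m²
P = 2y√(1+z²) = 2×2.24×√(1+1.9²) = 9.619 m
R = A/P = 9.533/9.619 = 0.9911 m
Q = (1/n)·A·R^(2/3)·S^(1/2) = (1/0.016) × 9.533 × 0.9911^(2/3) × 0.0013^(1/2) = 21.36 m³/s
V = Q/A = 21.36/9.533 = 2.240 m/s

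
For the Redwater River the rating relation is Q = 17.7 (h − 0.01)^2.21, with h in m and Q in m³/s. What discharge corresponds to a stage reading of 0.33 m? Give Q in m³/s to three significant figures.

Q = 17.7 × (0.33 − 0.01)^2.21 = 17.7 × 0.32^2.21 = 1.427 m³/s

1.43 m³/s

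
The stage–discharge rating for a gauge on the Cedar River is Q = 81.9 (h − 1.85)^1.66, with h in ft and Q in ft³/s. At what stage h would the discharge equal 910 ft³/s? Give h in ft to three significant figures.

6.12 ft

h − h₀ = (Q/C)^(1/b) = (910/81.9)^(1/1.66) = 4.266 ft
h = 1.85 + 4.266 = 6.116 ft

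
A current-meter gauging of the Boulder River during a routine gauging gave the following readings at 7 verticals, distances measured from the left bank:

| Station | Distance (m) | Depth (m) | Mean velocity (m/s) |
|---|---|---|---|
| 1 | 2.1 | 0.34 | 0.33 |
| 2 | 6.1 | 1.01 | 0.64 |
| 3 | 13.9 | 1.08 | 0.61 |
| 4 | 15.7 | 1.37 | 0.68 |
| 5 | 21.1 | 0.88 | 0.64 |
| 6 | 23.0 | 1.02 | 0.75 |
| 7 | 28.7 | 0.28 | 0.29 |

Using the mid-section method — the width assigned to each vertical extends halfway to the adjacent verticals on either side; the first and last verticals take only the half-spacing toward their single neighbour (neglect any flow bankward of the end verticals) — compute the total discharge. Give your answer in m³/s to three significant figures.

15.7 m³/s

w_1 = (6.1 − 2.1)/2 = 2 m; q_1 = 0.33 × 0.34 × 2 = 0.2244 m³/s
w_2 = (13.9 − 2.1)/2 = 5.9 m; q_2 = 0.64 × 1.01 × 5.9 = 3.814 m³/s
w_3 = (15.7 − 6.1)/2 = 4.8 m; q_3 = 0.61 × 1.08 × 4.8 = 3.162 m³/s
w_4 = (21.1 − 13.9)/2 = 3.6 m; q_4 = 0.68 × 1.37 × 3.6 = 3.354 m³/s
w_5 = (23.0 − 15.7)/2 = 3.65 m; q_5 = 0.64 × 0.88 × 3.65 = 2.056 m³/s
w_6 = (28.7 − 21.1)/2 = 3.8 m; q_6 = 0.75 × 1.02 × 3.8 = 2.907 m³/s
w_7 = (28.7 − 23.0)/2 = 2.85 m; q_7 = 0.29 × 0.28 × 2.85 = 0.2314 m³/s
Q = Σ qᵢ = 15.75 m³/s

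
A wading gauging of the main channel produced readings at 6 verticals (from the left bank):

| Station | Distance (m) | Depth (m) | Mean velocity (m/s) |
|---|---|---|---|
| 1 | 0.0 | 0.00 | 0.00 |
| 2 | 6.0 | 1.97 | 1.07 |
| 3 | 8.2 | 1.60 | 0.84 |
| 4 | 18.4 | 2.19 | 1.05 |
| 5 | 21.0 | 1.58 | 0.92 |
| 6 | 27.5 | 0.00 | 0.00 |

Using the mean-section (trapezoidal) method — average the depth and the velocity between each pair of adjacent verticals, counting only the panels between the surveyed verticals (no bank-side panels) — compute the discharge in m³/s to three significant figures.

32.4 m³/s

Panel 1-2: Δb = 6 m, d̄ = (0.00+1.97)/2 = 0.985, v̄ = (0.00+1.07)/2 = 0.535 → q = 6×0.985×0.535 = 3.162 m³/s
Panel 2-3: Δb = 2.2 m, d̄ = (1.97+1.60)/2 = 1.785, v̄ = (1.07+0.84)/2 = 0.955 → q = 2.2×1.785×0.955 = 3.750 m³/s
Panel 3-4: Δb = 10.2 m, d̄ = (1.60+2.19)/2 = 1.895, v̄ = (0.84+1.05)/2 = 0.945 → q = 10.2×1.895×0.945 = 18.27 m³/s
Panel 4-5: Δb = 2.6 m, d̄ = (2.19+1.58)/2 = 1.885, v̄ = (1.05+0.92)/2 = 0.985 → q = 2.6×1.885×0.985 = 4.827 m³/s
Panel 5-6: Δb = 6.5 m, d̄ = (1.58+0.00)/2 = 0.79, v̄ = (0.92+0.00)/2 = 0.46 → q = 6.5×0.79×0.46 = 2.362 m³/s
Q = Σ q = 32.37 m³/s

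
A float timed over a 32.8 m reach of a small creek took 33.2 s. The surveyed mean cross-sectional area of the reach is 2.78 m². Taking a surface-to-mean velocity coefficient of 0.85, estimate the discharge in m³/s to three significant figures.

v_surface = L / t̄ = 32.8 / 33.2 = 0.9880 m/s
v_mean = 0.85 × 0.9880 = 0.8398 m/s
Q = A × v_mean = 2.78 × 0.8398 = 2.335 m³/s

2.33 m³/s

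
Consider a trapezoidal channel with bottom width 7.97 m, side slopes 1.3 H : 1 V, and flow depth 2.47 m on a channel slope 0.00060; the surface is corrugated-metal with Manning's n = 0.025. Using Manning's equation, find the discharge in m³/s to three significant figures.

A = (b + z·y)·y = (7.97 + 1.3×2.47)×2.47 = 27.62 m²
P = b + 2y√(1+z²) = 7.97 + 2×2.47×√(1+1.3²) = 16.07 m
R = A/P = 27.62/16.07 = 1.718 m
Q = (1/n)·A·R^(2/3)·S^(1/2) = (1/0.025) × 27.62 × 1.718^(2/3) × 0.00060^(1/2) = 38.82 m³/s

38.8 m³/s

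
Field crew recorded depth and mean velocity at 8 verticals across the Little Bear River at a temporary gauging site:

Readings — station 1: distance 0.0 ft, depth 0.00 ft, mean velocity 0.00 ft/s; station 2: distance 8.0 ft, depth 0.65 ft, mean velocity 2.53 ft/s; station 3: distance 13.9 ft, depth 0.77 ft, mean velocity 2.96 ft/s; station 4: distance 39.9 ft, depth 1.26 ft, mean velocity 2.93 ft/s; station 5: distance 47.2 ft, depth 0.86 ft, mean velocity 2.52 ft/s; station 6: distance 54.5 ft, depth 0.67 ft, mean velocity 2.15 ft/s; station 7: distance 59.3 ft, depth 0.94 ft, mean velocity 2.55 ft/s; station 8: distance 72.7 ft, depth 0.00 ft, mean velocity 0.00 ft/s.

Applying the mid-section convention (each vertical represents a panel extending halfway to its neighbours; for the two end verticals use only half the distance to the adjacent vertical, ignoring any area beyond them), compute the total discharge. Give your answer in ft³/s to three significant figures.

w_2 = (13.9 − 0.0)/2 = 6.95 ft; q_2 = 2.53 × 0.65 × 6.95 = 11.43 ft³/s
w_3 = (39.9 − 8.0)/2 = 15.95 ft; q_3 = 2.96 × 0.77 × 15.95 = 36.35 ft³/s
w_4 = (47.2 − 13.9)/2 = 16.65 ft; q_4 = 2.93 × 1.26 × 16.65 = 61.47 ft³/s
w_5 = (54.5 − 39.9)/2 = 7.3 ft; q_5 = 2.52 × 0.86 × 7.3 = 15.82 ft³/s
w_6 = (59.3 − 47.2)/2 = 6.05 ft; q_6 = 2.15 × 0.67 × 6.05 = 8.715 ft³/s
w_7 = (72.7 − 54.5)/2 = 9.1 ft; q_7 = 2.55 × 0.94 × 9.1 = 21.81 ft³/s
Stations 1, 8 contribute zero (depth or velocity is 0).
Q = Σ qᵢ = 155.6 ft³/s

156 ft³/s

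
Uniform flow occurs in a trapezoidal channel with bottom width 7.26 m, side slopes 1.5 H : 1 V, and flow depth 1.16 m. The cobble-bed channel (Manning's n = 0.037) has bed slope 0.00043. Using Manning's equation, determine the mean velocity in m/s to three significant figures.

0.527 m/s

A = (b + z·y)·y = (7.26 + 1.5×1.16)×1.16 = 10.44 m²
P = b + 2y√(1+z²) = 7.26 + 2×1.16×√(1+1.5²) = 11.44 m
R = A/P = 10.44/11.44 = 0.9124 m
Q = (1/n)·A·R^(2/3)·S^(1/2) = (1/0.037) × 10.44 × 0.9124^(2/3) × 0.00043^(1/2) = 5.504 m³/s
V = Q/A = 5.504/10.44 = 0.5272 m/s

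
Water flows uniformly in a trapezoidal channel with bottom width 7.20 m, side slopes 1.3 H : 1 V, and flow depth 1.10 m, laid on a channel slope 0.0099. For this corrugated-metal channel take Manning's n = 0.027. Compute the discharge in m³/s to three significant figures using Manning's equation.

32.1 m³/s

A = (b + z·y)·y = (7.20 + 1.3×1.10)×1.10 = 9.493 m²
P = b + 2y√(1+z²) = 7.20 + 2×1.10×√(1+1.3²) = 10.81 m
R = A/P = 9.493/10.81 = 0.8783 m
Q = (1/n)·A·R^(2/3)·S^(1/2) = (1/0.027) × 9.493 × 0.8783^(2/3) × 0.0099^(1/2) = 32.08 m³/s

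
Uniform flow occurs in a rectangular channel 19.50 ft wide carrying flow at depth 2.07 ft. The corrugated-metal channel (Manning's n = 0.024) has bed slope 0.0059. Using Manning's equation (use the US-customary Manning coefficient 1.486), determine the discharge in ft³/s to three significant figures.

A = b·y = 19.50 × 2.07 = 40.37 ft²
P = b + 2y = 19.50 + 2×2.07 = 23.64 ft
R = A/P = 40.37/23.64 = 1.707 ft
Q = (1.486/n)·A·R^(2/3)·S^(1/2) = (1.486/0.024) × 40.37 × 1.707^(2/3) × 0.0059^(1/2) = 274.2 ft³/s

274 ft³/s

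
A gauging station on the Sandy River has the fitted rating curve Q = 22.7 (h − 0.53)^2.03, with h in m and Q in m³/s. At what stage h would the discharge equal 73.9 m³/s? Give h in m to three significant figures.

2.32 m

h − h₀ = (Q/C)^(1/b) = (73.9/22.7)^(1/2.03) = 1.789 m
h = 0.53 + 1.789 = 2.319 m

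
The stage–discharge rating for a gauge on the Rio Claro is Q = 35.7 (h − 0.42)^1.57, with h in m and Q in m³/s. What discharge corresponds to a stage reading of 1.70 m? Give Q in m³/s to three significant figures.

Q = 35.7 × (1.70 − 0.42)^1.57 = 35.7 × 1.28^1.57 = 52.60 m³/s

52.6 m³/s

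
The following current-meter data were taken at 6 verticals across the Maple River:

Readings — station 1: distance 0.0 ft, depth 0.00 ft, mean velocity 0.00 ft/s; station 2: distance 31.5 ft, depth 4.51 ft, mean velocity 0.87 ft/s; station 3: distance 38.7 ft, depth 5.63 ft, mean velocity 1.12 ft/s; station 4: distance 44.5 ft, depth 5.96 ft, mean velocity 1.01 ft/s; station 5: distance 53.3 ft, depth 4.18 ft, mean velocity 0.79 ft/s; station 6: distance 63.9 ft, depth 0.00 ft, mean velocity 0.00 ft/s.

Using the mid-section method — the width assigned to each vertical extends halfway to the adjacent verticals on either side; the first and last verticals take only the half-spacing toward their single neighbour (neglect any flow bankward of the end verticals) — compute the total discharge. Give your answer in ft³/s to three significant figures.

w_2 = (38.7 − 0.0)/2 = 19.35 ft; q_2 = 0.87 × 4.51 × 19.35 = 75.92 ft³/s
w_3 = (44.5 − 31.5)/2 = 6.5 ft; q_3 = 1.12 × 5.63 × 6.5 = 40.99 ft³/s
w_4 = (53.3 − 38.7)/2 = 7.3 ft; q_4 = 1.01 × 5.96 × 7.3 = 43.94 ft³/s
w_5 = (63.9 − 44.5)/2 = 9.7 ft; q_5 = 0.79 × 4.18 × 9.7 = 32.03 ft³/s
Stations 1, 6 contribute zero (depth or velocity is 0).
Q = Σ qᵢ = 192.9 ft³/s

193 ft³/s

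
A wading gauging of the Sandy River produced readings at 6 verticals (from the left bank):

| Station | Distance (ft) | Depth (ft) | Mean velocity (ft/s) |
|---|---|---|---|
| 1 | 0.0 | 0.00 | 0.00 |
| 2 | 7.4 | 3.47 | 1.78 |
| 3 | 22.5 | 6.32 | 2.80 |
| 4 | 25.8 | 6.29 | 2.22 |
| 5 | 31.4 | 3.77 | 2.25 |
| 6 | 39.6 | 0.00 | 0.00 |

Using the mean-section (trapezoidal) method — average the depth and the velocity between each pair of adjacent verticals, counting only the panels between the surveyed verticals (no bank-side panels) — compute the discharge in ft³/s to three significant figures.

Panel 1-2: Δb = 7.4 ft, d̄ = (0.00+3.47)/2 = 1.735, v̄ = (0.00+1.78)/2 = 0.89 → q = 7.4×1.735×0.89 = 11.43 ft³/s
Panel 2-3: Δb = 15.1 ft, d̄ = (3.47+6.32)/2 = 4.895, v̄ = (1.78+2.80)/2 = 2.29 → q = 15.1×4.895×2.29 = 169.3 ft³/s
Panel 3-4: Δb = 3.3 ft, d̄ = (6.32+6.29)/2 = 6.305, v̄ = (2.80+2.22)/2 = 2.51 → q = 3.3×6.305×2.51 = 52.22 ft³/s
Panel 4-5: Δb = 5.6 ft, d̄ = (6.29+3.77)/2 = 5.03, v̄ = (2.22+2.25)/2 = 2.235 → q = 5.6×5.03×2.235 = 62.96 ft³/s
Panel 5-6: Δb = 8.2 ft, d̄ = (3.77+0.00)/2 = 1.885, v̄ = (2.25+0.00)/2 = 1.125 → q = 8.2×1.885×1.125 = 17.39 ft³/s
Q = Σ q = 313.3 ft³/s

313 ft³/s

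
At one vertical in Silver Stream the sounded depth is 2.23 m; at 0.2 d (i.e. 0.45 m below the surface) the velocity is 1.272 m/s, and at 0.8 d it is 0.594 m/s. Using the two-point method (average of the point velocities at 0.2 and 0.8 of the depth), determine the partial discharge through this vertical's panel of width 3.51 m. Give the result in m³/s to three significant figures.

v̄ = (1.272 + 0.594) / 2 = 0.9330 m/s
q = v̄ × d × w = 0.9330 × 2.23 × 3.51 = 7.303 m³/s

7.30 m³/s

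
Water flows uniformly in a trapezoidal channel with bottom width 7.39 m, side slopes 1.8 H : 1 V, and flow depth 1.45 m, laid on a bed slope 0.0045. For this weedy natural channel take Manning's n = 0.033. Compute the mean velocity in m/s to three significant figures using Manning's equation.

2.15 m/s

A = (b + z·y)·y = (7.39 + 1.8×1.45)×1.45 = 14.50 m²
P = b + 2y√(1+z²) = 7.39 + 2×1.45×√(1+1.8²) = 13.36 m
R = A/P = 14.50/13.36 = 1.085 m
Q = (1/n)·A·R^(2/3)·S^(1/2) = (1/0.033) × 14.50 × 1.085^(2/3) × 0.0045^(1/2) = 31.13 m³/s
V = Q/A = 31.13/14.50 = 2.147 m/s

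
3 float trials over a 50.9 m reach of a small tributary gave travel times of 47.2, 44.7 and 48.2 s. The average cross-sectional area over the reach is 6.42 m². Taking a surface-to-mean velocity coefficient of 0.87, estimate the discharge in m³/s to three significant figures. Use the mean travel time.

6.09 m³/s

t̄ = (47.2 + 44.7 + 48.2) / 3 = 46.7 s
v_surface = L / t̄ = 50.9 / 46.7 = 1.090 m/s
v_mean = 0.87 × 1.090 = 0.9482 m/s
Q = A × v_mean = 6.42 × 0.9482 = 6.088 m³/s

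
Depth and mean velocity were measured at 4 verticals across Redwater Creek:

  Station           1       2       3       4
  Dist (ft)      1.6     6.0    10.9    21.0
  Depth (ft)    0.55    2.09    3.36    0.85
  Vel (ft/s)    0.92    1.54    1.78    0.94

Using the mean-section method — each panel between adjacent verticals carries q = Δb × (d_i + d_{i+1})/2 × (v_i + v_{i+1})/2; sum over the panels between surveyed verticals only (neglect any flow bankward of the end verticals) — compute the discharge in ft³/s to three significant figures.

58.2 ft³/s

Panel 1-2: Δb = 4.4 ft, d̄ = (0.55+2.09)/2 = 1.32, v̄ = (0.92+1.54)/2 = 1.23 → q = 4.4×1.32×1.23 = 7.144 ft³/s
Panel 2-3: Δb = 4.9 ft, d̄ = (2.09+3.36)/2 = 2.725, v̄ = (1.54+1.78)/2 = 1.66 → q = 4.9×2.725×1.66 = 22.17 ft³/s
Panel 3-4: Δb = 10.1 ft, d̄ = (3.36+0.85)/2 = 2.105, v̄ = (1.78+0.94)/2 = 1.36 → q = 10.1×2.105×1.36 = 28.91 ft³/s
Q = Σ q = 58.22 ft³/s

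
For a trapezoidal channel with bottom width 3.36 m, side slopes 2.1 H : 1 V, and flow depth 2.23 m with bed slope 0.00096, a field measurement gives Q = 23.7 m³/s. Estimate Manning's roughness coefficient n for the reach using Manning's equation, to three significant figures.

0.0280

A = (b + z·y)·y = (3.36 + 2.1×2.23)×2.23 = 17.94 m²
P = b + 2y√(1+z²) = 3.36 + 2×2.23×√(1+2.1²) = 13.73 m
R = A/P = 17.94/13.73 = 1.306 m
n = (1/Q)·A·R^(2/3)·S^(1/2) = (1/23.7) × 17.94 × 1.195 × 0.03098 = 0.02802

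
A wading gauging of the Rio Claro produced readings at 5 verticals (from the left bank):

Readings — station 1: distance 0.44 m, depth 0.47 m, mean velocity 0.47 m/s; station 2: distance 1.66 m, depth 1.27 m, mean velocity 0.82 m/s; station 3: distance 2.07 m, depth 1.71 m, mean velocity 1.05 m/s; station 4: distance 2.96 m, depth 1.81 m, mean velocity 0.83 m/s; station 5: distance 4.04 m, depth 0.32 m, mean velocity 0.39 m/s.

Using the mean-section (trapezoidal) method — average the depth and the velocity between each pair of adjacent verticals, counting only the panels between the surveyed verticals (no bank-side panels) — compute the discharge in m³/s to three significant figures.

3.43 m³/s

Panel 1-2: Δb = 1.22 m, d̄ = (0.47+1.27)/2 = 0.87, v̄ = (0.47+0.82)/2 = 0.645 → q = 1.22×0.87×0.645 = 0.6846 m³/s
Panel 2-3: Δb = 0.41 m, d̄ = (1.27+1.71)/2 = 1.49, v̄ = (0.82+1.05)/2 = 0.935 → q = 0.41×1.49×0.935 = 0.5712 m³/s
Panel 3-4: Δb = 0.89 m, d̄ = (1.71+1.81)/2 = 1.76, v̄ = (1.05+0.83)/2 = 0.94 → q = 0.89×1.76×0.94 = 1.472 m³/s
Panel 4-5: Δb = 1.08 m, d̄ = (1.81+0.32)/2 = 1.065, v̄ = (0.83+0.39)/2 = 0.61 → q = 1.08×1.065×0.61 = 0.7016 m³/s
Q = Σ q = 3.430 m³/s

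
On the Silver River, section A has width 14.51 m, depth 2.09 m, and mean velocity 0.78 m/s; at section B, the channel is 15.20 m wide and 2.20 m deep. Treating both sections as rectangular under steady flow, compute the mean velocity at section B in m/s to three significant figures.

Q = A₁V₁ = (14.51×2.09) × 0.78 = 23.65 m³/s
A₂ = 15.20 × 2.20 = 33.44 m²
V₂ = Q/A₂ = 23.65/33.44 = 0.7074 m/s

0.707 m/s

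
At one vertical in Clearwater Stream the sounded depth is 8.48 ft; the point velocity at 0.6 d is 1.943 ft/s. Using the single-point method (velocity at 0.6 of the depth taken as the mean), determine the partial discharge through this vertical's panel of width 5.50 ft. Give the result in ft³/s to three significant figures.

v̄ = v₀.₆ = 1.943 ft/s
q = v̄ × d × w = 1.943 × 8.48 × 5.50 = 90.62 ft³/s

90.6 ft³/s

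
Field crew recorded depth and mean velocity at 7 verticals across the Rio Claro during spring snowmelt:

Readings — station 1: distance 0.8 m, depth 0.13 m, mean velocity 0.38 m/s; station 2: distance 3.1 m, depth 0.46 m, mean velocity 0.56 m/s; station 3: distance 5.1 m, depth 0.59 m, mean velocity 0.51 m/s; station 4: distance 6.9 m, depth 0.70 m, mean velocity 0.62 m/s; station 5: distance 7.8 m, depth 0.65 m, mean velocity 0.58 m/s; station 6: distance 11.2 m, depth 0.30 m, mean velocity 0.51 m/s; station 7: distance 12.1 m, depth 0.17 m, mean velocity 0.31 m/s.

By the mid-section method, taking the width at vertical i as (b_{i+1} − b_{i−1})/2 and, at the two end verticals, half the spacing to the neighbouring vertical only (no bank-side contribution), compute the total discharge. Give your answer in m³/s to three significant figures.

2.93 m³/s

w_1 = (3.1 − 0.8)/2 = 1.15 m; q_1 = 0.38 × 0.13 × 1.15 = 0.05681 m³/s
w_2 = (5.1 − 0.8)/2 = 2.15 m; q_2 = 0.56 × 0.46 × 2.15 = 0.5538 m³/s
w_3 = (6.9 − 3.1)/2 = 1.9 m; q_3 = 0.51 × 0.59 × 1.9 = 0.5717 m³/s
w_4 = (7.8 − 5.1)/2 = 1.35 m; q_4 = 0.62 × 0.70 × 1.35 = 0.5859 m³/s
w_5 = (11.2 − 6.9)/2 = 2.15 m; q_5 = 0.58 × 0.65 × 2.15 = 0.8106 m³/s
w_6 = (12.1 − 7.8)/2 = 2.15 m; q_6 = 0.51 × 0.30 × 2.15 = 0.3290 m³/s
w_7 = (12.1 − 11.2)/2 = 0.45 m; q_7 = 0.31 × 0.17 × 0.45 = 0.02372 m³/s
Q = Σ qᵢ = 2.931 m³/s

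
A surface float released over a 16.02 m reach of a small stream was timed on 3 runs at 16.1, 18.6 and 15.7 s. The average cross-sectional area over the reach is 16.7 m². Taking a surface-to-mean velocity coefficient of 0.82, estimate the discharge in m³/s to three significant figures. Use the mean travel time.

13.1 m³/s

t̄ = (16.1 + 18.6 + 15.7) / 3 = 16.8 s
v_surface = L / t̄ = 16.02 / 16.8 = 0.9536 m/s
v_mean = 0.82 × 0.9536 = 0.7819 m/s
Q = A × v_mean = 16.7 × 0.7819 = 13.06 m³/s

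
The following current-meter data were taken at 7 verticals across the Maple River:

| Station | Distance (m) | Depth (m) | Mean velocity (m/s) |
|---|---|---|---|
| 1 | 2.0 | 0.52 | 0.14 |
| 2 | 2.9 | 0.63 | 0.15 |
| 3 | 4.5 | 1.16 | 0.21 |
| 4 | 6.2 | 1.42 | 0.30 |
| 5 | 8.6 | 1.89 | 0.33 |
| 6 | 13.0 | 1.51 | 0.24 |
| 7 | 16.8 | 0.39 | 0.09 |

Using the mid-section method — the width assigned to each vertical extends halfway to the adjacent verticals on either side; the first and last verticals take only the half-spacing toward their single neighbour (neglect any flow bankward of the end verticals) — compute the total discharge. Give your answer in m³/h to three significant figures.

w_1 = (2.9 − 2.0)/2 = 0.45 m; q_1 = 0.14 × 0.52 × 0.45 = 0.03276 m³/s
w_2 = (4.5 − 2.0)/2 = 1.25 m; q_2 = 0.15 × 0.63 × 1.25 = 0.1181 m³/s
w_3 = (6.2 − 2.9)/2 = 1.65 m; q_3 = 0.21 × 1.16 × 1.65 = 0.4019 m³/s
w_4 = (8.6 − 4.5)/2 = 2.05 m; q_4 = 0.30 × 1.42 × 2.05 = 0.8733 m³/s
w_5 = (13.0 − 6.2)/2 = 3.4 m; q_5 = 0.33 × 1.89 × 3.4 = 2.121 m³/s
w_6 = (16.8 − 8.6)/2 = 4.1 m; q_6 = 0.24 × 1.51 × 4.1 = 1.486 m³/s
w_7 = (16.8 − 13.0)/2 = 1.9 m; q_7 = 0.09 × 0.39 × 1.9 = 0.06669 m³/s
Q = Σ qᵢ = 5.099 m³/s
= 5.099 × 3600 = 18360 m³/h

18400 m³/h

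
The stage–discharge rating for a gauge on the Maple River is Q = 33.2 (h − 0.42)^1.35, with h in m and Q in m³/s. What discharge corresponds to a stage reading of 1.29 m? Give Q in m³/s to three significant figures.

27.5 m³/s

Q = 33.2 × (1.29 − 0.42)^1.35 = 33.2 × 0.87^1.35 = 27.51 m³/s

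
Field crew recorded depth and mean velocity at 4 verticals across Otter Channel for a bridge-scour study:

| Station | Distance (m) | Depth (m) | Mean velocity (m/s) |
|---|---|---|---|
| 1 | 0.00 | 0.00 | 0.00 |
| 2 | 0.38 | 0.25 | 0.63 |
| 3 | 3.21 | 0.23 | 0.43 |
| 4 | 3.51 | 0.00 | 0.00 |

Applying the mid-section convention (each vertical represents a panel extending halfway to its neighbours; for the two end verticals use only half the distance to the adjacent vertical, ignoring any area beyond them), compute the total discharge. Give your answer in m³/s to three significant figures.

0.408 m³/s

w_2 = (3.21 − 0.00)/2 = 1.605 m; q_2 = 0.63 × 0.25 × 1.605 = 0.2528 m³/s
w_3 = (3.51 − 0.38)/2 = 1.565 m; q_3 = 0.43 × 0.23 × 1.565 = 0.1548 m³/s
Stations 1, 4 contribute zero (depth or velocity is 0).
Q = Σ qᵢ = 0.4076 m³/s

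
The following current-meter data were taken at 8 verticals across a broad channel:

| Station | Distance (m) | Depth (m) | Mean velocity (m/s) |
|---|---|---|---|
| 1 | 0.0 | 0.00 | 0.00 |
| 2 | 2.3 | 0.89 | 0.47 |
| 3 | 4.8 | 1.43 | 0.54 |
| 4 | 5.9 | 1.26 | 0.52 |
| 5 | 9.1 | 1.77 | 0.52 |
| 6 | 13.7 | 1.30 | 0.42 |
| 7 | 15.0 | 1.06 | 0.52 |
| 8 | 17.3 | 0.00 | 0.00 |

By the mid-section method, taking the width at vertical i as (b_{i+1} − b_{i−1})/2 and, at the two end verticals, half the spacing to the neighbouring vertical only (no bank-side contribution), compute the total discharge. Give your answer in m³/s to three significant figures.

w_2 = (4.8 − 0.0)/2 = 2.4 m; q_2 = 0.47 × 0.89 × 2.4 = 1.004 m³/s
w_3 = (5.9 − 2.3)/2 = 1.8 m; q_3 = 0.54 × 1.43 × 1.8 = 1.390 m³/s
w_4 = (9.1 − 4.8)/2 = 2.15 m; q_4 = 0.52 × 1.26 × 2.15 = 1.409 m³/s
w_5 = (13.7 − 5.9)/2 = 3.9 m; q_5 = 0.52 × 1.77 × 3.9 = 3.590 m³/s
w_6 = (15.0 − 9.1)/2 = 2.95 m; q_6 = 0.42 × 1.30 × 2.95 = 1.611 m³/s
w_7 = (17.3 − 13.7)/2 = 1.8 m; q_7 = 0.52 × 1.06 × 1.8 = 0.9922 m³/s
Stations 1, 8 contribute zero (depth or velocity is 0).
Q = Σ qᵢ = 9.995 m³/s

9.99 m³/s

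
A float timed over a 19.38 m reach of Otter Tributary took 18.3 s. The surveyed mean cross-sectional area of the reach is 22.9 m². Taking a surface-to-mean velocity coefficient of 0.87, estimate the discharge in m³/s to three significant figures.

v_surface = L / t̄ = 19.38 / 18.3 = 1.059 m/s
v_mean = 0.87 × 1.059 = 0.9213 m/s
Q = A × v_mean = 22.9 × 0.9213 = 21.10 m³/s

21.1 m³/s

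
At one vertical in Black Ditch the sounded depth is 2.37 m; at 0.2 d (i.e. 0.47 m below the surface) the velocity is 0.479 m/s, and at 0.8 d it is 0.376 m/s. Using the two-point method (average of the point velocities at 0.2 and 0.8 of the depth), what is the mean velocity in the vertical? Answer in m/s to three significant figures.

0.428 m/s

v̄ = (0.479 + 0.376) / 2 = 0.4275 m/s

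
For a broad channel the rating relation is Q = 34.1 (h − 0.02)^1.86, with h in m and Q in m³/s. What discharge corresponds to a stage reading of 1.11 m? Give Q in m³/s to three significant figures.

40.0 m³/s

Q = 34.1 × (1.11 − 0.02)^1.86 = 34.1 × 1.09^1.86 = 40.03 m³/s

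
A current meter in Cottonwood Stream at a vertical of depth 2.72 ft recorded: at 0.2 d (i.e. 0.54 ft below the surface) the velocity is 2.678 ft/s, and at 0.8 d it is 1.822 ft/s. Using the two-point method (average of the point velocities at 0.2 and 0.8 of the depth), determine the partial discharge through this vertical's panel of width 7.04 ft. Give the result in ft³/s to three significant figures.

v̄ = (2.678 + 1.822) / 2 = 2.250 ft/s
q = v̄ × d × w = 2.250 × 2.72 × 7.04 = 43.08 ft³/s

43.1 ft³/s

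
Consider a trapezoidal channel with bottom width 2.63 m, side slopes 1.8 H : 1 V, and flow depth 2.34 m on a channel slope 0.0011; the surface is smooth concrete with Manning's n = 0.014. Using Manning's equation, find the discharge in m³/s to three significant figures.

A = (b + z·y)·y = (2.63 + 1.8×2.34)×2.34 = 16.01 m²
P = b + 2y√(1+z²) = 2.63 + 2×2.34×√(1+1.8²) = 12.27 m
R = A/P = 16.01/12.27 = 1.305 m
Q = (1/n)·A·R^(2/3)·S^(1/2) = (1/0.014) × 16.01 × 1.305^(2/3) × 0.0011^(1/2) = 45.30 m³/s

45.3 m³/s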